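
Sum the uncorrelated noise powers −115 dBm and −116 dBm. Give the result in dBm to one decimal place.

Convert to linear, add, convert back:
P₁ = 3.16×10⁻¹⁵ W, P₂ = 2.51×10⁻¹⁵ W
P_tot = 5.67×10⁻¹⁵ W → 10 log₁₀(P_tot / 10⁻³) = −112.5 dBm

−112.5 dBm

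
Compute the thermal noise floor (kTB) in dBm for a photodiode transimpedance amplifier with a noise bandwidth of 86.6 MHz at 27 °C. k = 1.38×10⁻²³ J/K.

−94.5 dBm

T = 27 °C + 273.15 = 300.15 K
P_n = kTB = 1.38×10⁻²³ × 300.15 × 8.66×10⁷ = 3.59×10⁻¹³ W
In dBm: 10 log₁₀(3.59×10⁻¹³ / 10⁻³) = −94.5 dBm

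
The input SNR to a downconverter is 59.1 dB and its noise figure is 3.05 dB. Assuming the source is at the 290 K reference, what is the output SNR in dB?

56.05 dB

By definition F = SNR_in/SNR_out, so in dB: SNR_out = SNR_in − NF
SNR_out = 59.1 − 3.05 = 56.05 dB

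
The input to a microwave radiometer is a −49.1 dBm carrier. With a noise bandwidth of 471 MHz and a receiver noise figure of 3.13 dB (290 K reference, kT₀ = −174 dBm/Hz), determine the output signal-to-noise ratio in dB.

Noise floor: N = −174 + 10 log₁₀(B) + NF
10 log₁₀(4.71×10⁸) = 86.73 dB
N = −174 + 86.73 + 3.13 = −84.14 dBm
SNR = P_sig − N = −49.1 − (−84.14) = 35.04 dB → 35.0 dB

35.0 dB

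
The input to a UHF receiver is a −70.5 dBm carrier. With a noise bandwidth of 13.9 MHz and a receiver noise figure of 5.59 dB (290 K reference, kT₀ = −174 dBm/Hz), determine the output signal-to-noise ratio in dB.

26.5 dB

Noise floor: N = −174 + 10 log₁₀(B) + NF
10 log₁₀(1.39×10⁷) = 71.43 dB
N = −174 + 71.43 + 5.59 = −96.98 dBm
SNR = P_sig − N = −70.5 − (−96.98) = 26.48 dB → 26.5 dB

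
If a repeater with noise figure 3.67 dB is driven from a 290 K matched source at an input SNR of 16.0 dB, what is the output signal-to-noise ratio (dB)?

By definition F = SNR_in/SNR_out, so in dB: SNR_out = SNR_in − NF
SNR_out = 16.0 − 3.67 = 12.33 dB

12.33 dB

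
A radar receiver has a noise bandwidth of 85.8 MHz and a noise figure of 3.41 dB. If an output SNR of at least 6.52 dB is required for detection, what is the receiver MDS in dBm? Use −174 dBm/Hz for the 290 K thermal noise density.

Sensitivity = −174 + 10 log₁₀(B) + NF + SNR_min
= −174 + 79.33 + 3.41 + 6.52
= −84.74 dBm → −84.7 dBm

−84.7 dBm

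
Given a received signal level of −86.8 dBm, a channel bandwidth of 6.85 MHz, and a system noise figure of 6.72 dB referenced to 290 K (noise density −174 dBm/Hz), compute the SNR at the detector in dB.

12.1 dB

Noise floor: N = −174 + 10 log₁₀(B) + NF
10 log₁₀(6.85×10⁶) = 68.36 dB
N = −174 + 68.36 + 6.72 = −98.92 dBm
SNR = P_sig − N = −86.8 − (−98.92) = 12.12 dB → 12.1 dB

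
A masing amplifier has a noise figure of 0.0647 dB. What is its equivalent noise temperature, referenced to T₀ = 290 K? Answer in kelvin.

F = 10^(0.0647/10) = 1.01501
T_e = (F − 1)·T₀ = (1.01501 − 1) × 290 = 4.35 K

4.35 K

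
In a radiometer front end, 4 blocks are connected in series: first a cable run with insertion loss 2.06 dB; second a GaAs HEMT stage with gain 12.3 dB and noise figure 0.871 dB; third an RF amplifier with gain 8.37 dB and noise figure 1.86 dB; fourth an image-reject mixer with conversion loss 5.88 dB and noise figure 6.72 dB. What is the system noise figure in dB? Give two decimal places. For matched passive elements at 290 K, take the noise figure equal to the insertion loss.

3.15 dB

Convert to linear (a loss of L dB is a gain of −L dB): F_i = 10^(NF_i/10), G_i = 10^(G_i,dB/10)
  Stage 1: F_1 = 10^(2.06/10) = 1.607, G_1 = 10^(−2.06/10) = 0.6223
  Stage 2: F_2 = 10^(0.871/10) = 1.222, G_2 = 10^(12.3/10) = 16.98
  Stage 3: F_3 = 10^(1.86/10) = 1.535, G_3 = 10^(8.37/10) = 6.871
  Stage 4: F_4 = 10^(6.72/10) = 4.699, G_4 = 10^(−5.88/10) = 0.2582
Friis cascade:
  F = 1.607 + (1.222 − 1)/0.6223 + (1.535 − 1)/10.57 + (4.699 − 1)/72.61 = 2.065
NF = 10 log₁₀(2.065) = 3.15 dB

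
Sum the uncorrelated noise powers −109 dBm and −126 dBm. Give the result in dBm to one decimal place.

−108.9 dBm

Convert to linear, add, convert back:
P₁ = 1.26×10⁻¹⁴ W, P₂ = 2.51×10⁻¹⁶ W
P_tot = 1.28×10⁻¹⁴ W → 10 log₁₀(P_tot / 10⁻³) = −108.9 dBm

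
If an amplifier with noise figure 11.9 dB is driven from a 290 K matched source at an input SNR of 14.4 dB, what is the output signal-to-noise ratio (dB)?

2.5 dB

By definition F = SNR_in/SNR_out, so in dB: SNR_out = SNR_in − NF
SNR_out = 14.4 − 11.9 = 2.5 dB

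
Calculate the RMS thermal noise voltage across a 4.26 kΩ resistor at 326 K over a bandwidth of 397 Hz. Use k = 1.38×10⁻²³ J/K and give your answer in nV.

V_n = √(4kTRB)
4kTRB = 4 × 1.38×10⁻²³ × 326 × 4.26×10³ × 3.97×10² = 3.04×10⁻¹⁴ V²
V_n = √(3.04×10⁻¹⁴) = 1.74×10⁻⁷ V = 174 nV

174 nV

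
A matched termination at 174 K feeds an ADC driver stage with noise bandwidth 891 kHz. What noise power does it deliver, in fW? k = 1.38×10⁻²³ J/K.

2.14 fW

P_n = kTB = 1.38×10⁻²³ × 174 × 8.91×10⁵ = 2.14×10⁻¹⁵ W = 2.14 fW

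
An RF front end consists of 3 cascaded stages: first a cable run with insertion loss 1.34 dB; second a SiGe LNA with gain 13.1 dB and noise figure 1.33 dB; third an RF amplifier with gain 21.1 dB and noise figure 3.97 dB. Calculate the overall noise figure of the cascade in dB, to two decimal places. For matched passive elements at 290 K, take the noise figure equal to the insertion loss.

Convert to linear (a loss of L dB is a gain of −L dB): F_i = 10^(NF_i/10), G_i = 10^(G_i,dB/10)
  Stage 1: F_1 = 10^(1.34/10) = 1.361, G_1 = 10^(−1.34/10) = 0.7345
  Stage 2: F_2 = 10^(1.33/10) = 1.358, G_2 = 10^(13.1/10) = 20.42
  Stage 3: F_3 = 10^(3.97/10) = 2.495, G_3 = 10^(21.1/10) = 128.8
Friis cascade:
  F = 1.361 + (1.358 − 1)/0.7345 + (2.495 − 1)/15.00 = 1.949
NF = 10 log₁₀(1.949) = 2.90 dB

2.90 dB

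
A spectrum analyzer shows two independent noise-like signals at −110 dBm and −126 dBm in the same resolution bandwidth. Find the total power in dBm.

−109.9 dBm

Convert to linear, add, convert back:
P₁ = 1.00×10⁻¹⁴ W, P₂ = 2.51×10⁻¹⁶ W
P_tot = 1.03×10⁻¹⁴ W → 10 log₁₀(P_tot / 10⁻³) = −109.9 dBm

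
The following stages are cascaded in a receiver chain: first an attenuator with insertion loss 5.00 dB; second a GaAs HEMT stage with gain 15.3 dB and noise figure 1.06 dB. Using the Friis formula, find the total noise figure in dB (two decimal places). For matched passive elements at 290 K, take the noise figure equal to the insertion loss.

Convert to linear (a loss of L dB is a gain of −L dB): F_i = 10^(NF_i/10), G_i = 10^(G_i,dB/10)
  Stage 1: F_1 = 10^(5.00/10) = 3.162, G_1 = 10^(−5.00/10) = 0.3162
  Stage 2: F_2 = 10^(1.06/10) = 1.276, G_2 = 10^(15.3/10) = 33.88
Friis cascade:
  F = 3.162 + (1.276 − 1)/0.3162 = 4.036
NF = 10 log₁₀(4.036) = 6.06 dB

6.06 dB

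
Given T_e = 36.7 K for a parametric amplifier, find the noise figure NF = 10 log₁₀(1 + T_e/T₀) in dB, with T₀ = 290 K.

F = 1 + T_e/T₀ = 1 + 36.7/290 = 1.12655
NF = 10 log₁₀(1.12655) = 0.518 dB

0.518 dB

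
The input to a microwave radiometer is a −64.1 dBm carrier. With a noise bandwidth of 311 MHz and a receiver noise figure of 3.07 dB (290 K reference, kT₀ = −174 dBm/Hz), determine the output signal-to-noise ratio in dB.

Noise floor: N = −174 + 10 log₁₀(B) + NF
10 log₁₀(3.11×10⁸) = 84.93 dB
N = −174 + 84.93 + 3.07 = −86.00 dBm
SNR = P_sig − N = −64.1 − (−86.00) = 21.90 dB → 21.9 dB

21.9 dB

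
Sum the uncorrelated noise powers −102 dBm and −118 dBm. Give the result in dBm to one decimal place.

Convert to linear, add, convert back:
P₁ = 6.31×10⁻¹⁴ W, P₂ = 1.58×10⁻¹⁵ W
P_tot = 6.47×10⁻¹⁴ W → 10 log₁₀(P_tot / 10⁻³) = −101.9 dBm

−101.9 dBm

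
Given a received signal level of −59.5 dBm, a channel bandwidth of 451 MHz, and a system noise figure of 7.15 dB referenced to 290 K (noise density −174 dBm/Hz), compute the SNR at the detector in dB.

20.8 dB

Noise floor: N = −174 + 10 log₁₀(B) + NF
10 log₁₀(4.51×10⁸) = 86.54 dB
N = −174 + 86.54 + 7.15 = −80.31 dBm
SNR = P_sig − N = −59.5 − (−80.31) = 20.81 dB → 20.8 dB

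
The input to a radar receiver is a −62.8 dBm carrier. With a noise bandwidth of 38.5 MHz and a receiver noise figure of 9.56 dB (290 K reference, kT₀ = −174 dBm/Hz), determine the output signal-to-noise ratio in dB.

25.8 dB

Noise floor: N = −174 + 10 log₁₀(B) + NF
10 log₁₀(3.85×10⁷) = 75.85 dB
N = −174 + 75.85 + 9.56 = −88.59 dBm
SNR = P_sig − N = −62.8 − (−88.59) = 25.79 dB → 25.8 dB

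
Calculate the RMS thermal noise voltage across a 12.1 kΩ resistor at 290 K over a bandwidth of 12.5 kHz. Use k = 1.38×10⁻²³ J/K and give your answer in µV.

V_n = √(4kTRB)
4kTRB = 4 × 1.38×10⁻²³ × 290 × 1.21×10⁴ × 1.25×10⁴ = 2.42×10⁻¹² V²
V_n = √(2.42×10⁻¹²) = 1.56×10⁻⁶ V = 1.56 µV

1.56 µV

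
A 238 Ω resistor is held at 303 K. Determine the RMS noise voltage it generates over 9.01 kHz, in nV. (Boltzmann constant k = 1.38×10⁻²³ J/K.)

189 nV

V_n = √(4kTRB)
4kTRB = 4 × 1.38×10⁻²³ × 303 × 2.38×10² × 9.01×10³ = 3.59×10⁻¹⁴ V²
V_n = √(3.59×10⁻¹⁴) = 1.89×10⁻⁷ V = 189 nV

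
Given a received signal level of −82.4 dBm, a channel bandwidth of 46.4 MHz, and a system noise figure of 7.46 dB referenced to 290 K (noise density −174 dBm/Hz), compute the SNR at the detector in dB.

Noise floor: N = −174 + 10 log₁₀(B) + NF
10 log₁₀(4.64×10⁷) = 76.67 dB
N = −174 + 76.67 + 7.46 = −89.87 dBm
SNR = P_sig − N = −82.4 − (−89.87) = 7.47 dB → 7.5 dB

7.5 dB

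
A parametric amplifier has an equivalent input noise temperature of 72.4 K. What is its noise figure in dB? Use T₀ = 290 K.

0.968 dB

F = 1 + T_e/T₀ = 1 + 72.4/290 = 1.24966
NF = 10 log₁₀(1.24966) = 0.968 dB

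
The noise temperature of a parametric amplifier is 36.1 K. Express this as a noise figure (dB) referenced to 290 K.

0.510 dB

F = 1 + T_e/T₀ = 1 + 36.1/290 = 1.12448
NF = 10 log₁₀(1.12448) = 0.510 dB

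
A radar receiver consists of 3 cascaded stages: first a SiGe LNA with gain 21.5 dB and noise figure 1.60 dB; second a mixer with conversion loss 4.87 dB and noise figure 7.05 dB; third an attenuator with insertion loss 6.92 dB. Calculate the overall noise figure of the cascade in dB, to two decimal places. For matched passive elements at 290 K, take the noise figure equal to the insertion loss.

1.93 dB

Convert to linear (a loss of L dB is a gain of −L dB): F_i = 10^(NF_i/10), G_i = 10^(G_i,dB/10)
  Stage 1: F_1 = 10^(1.60/10) = 1.445, G_1 = 10^(21.5/10) = 141.3
  Stage 2: F_2 = 10^(7.05/10) = 5.070, G_2 = 10^(−4.87/10) = 0.3258
  Stage 3: F_3 = 10^(6.92/10) = 4.920, G_3 = 10^(−6.92/10) = 0.2032
Friis cascade:
  F = 1.445 + (5.070 − 1)/141.3 + (4.920 − 1)/46.03 = 1.559
NF = 10 log₁₀(1.559) = 1.93 dB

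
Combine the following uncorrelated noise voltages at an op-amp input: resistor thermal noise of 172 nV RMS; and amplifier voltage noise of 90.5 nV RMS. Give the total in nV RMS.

194 nV

Uncorrelated sources add in power (mean-square): V_tot = √(ΣV_i²)
V_tot = √[(1.72×10⁻⁷)² + (9.05×10⁻⁸)²] = 1.94×10⁻⁷ V = 194 nV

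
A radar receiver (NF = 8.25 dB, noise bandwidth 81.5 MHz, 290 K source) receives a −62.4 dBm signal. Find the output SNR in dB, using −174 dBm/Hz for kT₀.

24.2 dB

Noise floor: N = −174 + 10 log₁₀(B) + NF
10 log₁₀(8.15×10⁷) = 79.11 dB
N = −174 + 79.11 + 8.25 = −86.64 dBm
SNR = P_sig − N = −62.4 − (−86.64) = 24.24 dB → 24.2 dB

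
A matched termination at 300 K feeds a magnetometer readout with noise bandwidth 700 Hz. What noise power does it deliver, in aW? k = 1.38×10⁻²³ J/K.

2.90 aW

P_n = kTB = 1.38×10⁻²³ × 300 × 7.00×10² = 2.90×10⁻¹⁸ W = 2.90 aW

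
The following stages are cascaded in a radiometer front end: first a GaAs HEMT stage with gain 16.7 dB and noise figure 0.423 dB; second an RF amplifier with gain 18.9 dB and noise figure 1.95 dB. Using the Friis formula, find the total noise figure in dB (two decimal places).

Convert to linear (a loss of L dB is a gain of −L dB): F_i = 10^(NF_i/10), G_i = 10^(G_i,dB/10)
  Stage 1: F_1 = 10^(0.423/10) = 1.102, G_1 = 10^(16.7/10) = 46.77
  Stage 2: F_2 = 10^(1.95/10) = 1.567, G_2 = 10^(18.9/10) = 77.62
Friis cascade:
  F = 1.102 + (1.567 − 1)/46.77 = 1.114
NF = 10 log₁₀(1.114) = 0.47 dB

0.47 dB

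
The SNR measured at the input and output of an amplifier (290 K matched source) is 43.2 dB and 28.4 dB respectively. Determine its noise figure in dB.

14.8 dB

NF (dB) = SNR_in(dB) − SNR_out(dB) when the source is at T₀
NF = 43.2 − 28.4 = 14.8 dB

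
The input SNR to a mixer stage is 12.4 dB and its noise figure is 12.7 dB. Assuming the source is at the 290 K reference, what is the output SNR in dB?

By definition F = SNR_in/SNR_out, so in dB: SNR_out = SNR_in − NF
SNR_out = 12.4 − 12.7 = −0.3 dB

−0.3 dB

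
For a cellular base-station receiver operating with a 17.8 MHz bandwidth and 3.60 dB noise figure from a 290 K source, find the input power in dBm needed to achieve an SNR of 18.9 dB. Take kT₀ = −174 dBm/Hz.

−79.0 dBm

Sensitivity = −174 + 10 log₁₀(B) + NF + SNR_min
= −174 + 72.5 + 3.60 + 18.9
= −79.00 dBm → −79.0 dBm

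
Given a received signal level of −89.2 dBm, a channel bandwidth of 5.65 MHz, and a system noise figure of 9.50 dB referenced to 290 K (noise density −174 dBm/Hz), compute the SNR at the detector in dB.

Noise floor: N = −174 + 10 log₁₀(B) + NF
10 log₁₀(5.65×10⁶) = 67.52 dB
N = −174 + 67.52 + 9.50 = −96.98 dBm
SNR = P_sig − N = −89.2 − (−96.98) = 7.78 dB → 7.8 dB

7.8 dB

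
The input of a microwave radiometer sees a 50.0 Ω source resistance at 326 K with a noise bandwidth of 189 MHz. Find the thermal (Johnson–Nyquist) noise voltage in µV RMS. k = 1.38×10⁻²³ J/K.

V_n = √(4kTRB)
4kTRB = 4 × 1.38×10⁻²³ × 326 × 5.00×10¹ × 1.89×10⁸ = 1.70×10⁻¹⁰ V²
V_n = √(1.70×10⁻¹⁰) = 1.30×10⁻⁵ V = 13.0 µV

13.0 µV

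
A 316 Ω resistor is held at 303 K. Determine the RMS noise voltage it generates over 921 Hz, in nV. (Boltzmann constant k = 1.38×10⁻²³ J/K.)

V_n = √(4kTRB)
4kTRB = 4 × 1.38×10⁻²³ × 303 × 3.16×10² × 9.21×10² = 4.87×10⁻¹⁵ V²
V_n = √(4.87×10⁻¹⁵) = 6.98×10⁻⁸ V = 69.8 nV

69.8 nV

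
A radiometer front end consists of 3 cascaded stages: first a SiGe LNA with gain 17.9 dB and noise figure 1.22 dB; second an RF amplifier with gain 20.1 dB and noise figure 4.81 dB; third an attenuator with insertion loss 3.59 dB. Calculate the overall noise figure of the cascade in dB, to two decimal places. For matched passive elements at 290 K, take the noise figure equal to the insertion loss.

1.33 dB

Convert to linear (a loss of L dB is a gain of −L dB): F_i = 10^(NF_i/10), G_i = 10^(G_i,dB/10)
  Stage 1: F_1 = 10^(1.22/10) = 1.324, G_1 = 10^(17.9/10) = 61.66
  Stage 2: F_2 = 10^(4.81/10) = 3.027, G_2 = 10^(20.1/10) = 102.3
  Stage 3: F_3 = 10^(3.59/10) = 2.286, G_3 = 10^(−3.59/10) = 0.4375
Friis cascade:
  F = 1.324 + (3.027 − 1)/61.66 + (2.286 − 1)/6310 = 1.357
NF = 10 log₁₀(1.357) = 1.33 dB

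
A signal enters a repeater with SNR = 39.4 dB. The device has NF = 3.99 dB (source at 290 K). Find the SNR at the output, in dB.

By definition F = SNR_in/SNR_out, so in dB: SNR_out = SNR_in − NF
SNR_out = 39.4 − 3.99 = 35.41 dB

35.41 dB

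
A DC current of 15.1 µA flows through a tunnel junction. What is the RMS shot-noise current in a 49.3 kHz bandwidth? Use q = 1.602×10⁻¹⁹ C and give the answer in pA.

488 pA

I_n = √(2qI·B)
2qI·B = 2 × 1.602×10⁻¹⁹ × 1.51×10⁻⁵ × 4.93×10⁴ = 2.39×10⁻¹⁹ A²
I_n = √(2.39×10⁻¹⁹) = 4.88×10⁻¹⁰ A = 488 pA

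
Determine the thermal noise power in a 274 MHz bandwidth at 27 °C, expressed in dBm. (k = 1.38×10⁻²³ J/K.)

T = 27 °C + 273.15 = 300.15 K
P_n = kTB = 1.38×10⁻²³ × 300.15 × 2.74×10⁸ = 1.13×10⁻¹² W
In dBm: 10 log₁₀(1.13×10⁻¹² / 10⁻³) = −89.5 dBm

−89.5 dBm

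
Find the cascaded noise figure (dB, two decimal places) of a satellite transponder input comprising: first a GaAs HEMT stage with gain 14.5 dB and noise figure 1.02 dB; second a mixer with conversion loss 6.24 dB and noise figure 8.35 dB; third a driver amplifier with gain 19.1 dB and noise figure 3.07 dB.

2.11 dB

Convert to linear (a loss of L dB is a gain of −L dB): F_i = 10^(NF_i/10), G_i = 10^(G_i,dB/10)
  Stage 1: F_1 = 10^(1.02/10) = 1.265, G_1 = 10^(14.5/10) = 28.18
  Stage 2: F_2 = 10^(8.35/10) = 6.839, G_2 = 10^(−6.24/10) = 0.2377
  Stage 3: F_3 = 10^(3.07/10) = 2.028, G_3 = 10^(19.1/10) = 81.28
Friis cascade:
  F = 1.265 + (6.839 − 1)/28.18 + (2.028 − 1)/6.699 = 1.625
NF = 10 log₁₀(1.625) = 2.11 dB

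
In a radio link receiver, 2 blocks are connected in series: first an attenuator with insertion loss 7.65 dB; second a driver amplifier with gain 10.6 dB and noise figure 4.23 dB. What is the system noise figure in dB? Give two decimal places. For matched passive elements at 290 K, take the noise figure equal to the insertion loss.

Convert to linear (a loss of L dB is a gain of −L dB): F_i = 10^(NF_i/10), G_i = 10^(G_i,dB/10)
  Stage 1: F_1 = 10^(7.65/10) = 5.821, G_1 = 10^(−7.65/10) = 0.1718
  Stage 2: F_2 = 10^(4.23/10) = 2.649, G_2 = 10^(10.6/10) = 11.48
Friis cascade:
  F = 5.821 + (2.649 − 1)/0.1718 = 15.42
NF = 10 log₁₀(15.42) = 11.88 dB

11.88 dB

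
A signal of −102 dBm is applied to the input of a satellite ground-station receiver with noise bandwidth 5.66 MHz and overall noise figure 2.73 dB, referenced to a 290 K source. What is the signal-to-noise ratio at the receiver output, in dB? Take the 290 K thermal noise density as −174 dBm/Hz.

Noise floor: N = −174 + 10 log₁₀(B) + NF
10 log₁₀(5.66×10⁶) = 67.53 dB
N = −174 + 67.53 + 2.73 = −103.74 dBm
SNR = P_sig − N = −102 − (−103.74) = 1.74 dB → 1.7 dB

1.7 dB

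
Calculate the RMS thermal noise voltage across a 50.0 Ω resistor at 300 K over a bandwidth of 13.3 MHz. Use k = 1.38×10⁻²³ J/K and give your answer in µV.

V_n = √(4kTRB)
4kTRB = 4 × 1.38×10⁻²³ × 300 × 5.00×10¹ × 1.33×10⁷ = 1.10×10⁻¹¹ V²
V_n = √(1.10×10⁻¹¹) = 3.32×10⁻⁶ V = 3.32 µV

3.32 µV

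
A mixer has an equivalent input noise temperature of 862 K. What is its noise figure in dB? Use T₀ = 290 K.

5.99 dB

F = 1 + T_e/T₀ = 1 + 862/290 = 3.97241
NF = 10 log₁₀(3.97241) = 5.99 dB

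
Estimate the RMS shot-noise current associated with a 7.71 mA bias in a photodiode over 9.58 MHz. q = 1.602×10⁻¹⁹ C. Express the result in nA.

I_n = √(2qI·B)
2qI·B = 2 × 1.602×10⁻¹⁹ × 7.71×10⁻³ × 9.58×10⁶ = 2.37×10⁻¹⁴ A²
I_n = √(2.37×10⁻¹⁴) = 1.54×10⁻⁷ A = 154 nA

154 nA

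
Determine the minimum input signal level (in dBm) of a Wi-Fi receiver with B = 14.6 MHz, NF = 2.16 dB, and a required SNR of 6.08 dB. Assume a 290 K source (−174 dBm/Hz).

Sensitivity = −174 + 10 log₁₀(B) + NF + SNR_min
= −174 + 71.64 + 2.16 + 6.08
= −94.12 dBm → −94.1 dBm

−94.1 dBm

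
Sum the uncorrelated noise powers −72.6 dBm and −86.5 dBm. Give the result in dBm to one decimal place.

−72.4 dBm

Convert to linear, add, convert back:
P₁ = 5.50×10⁻¹¹ W, P₂ = 2.24×10⁻¹² W
P_tot = 5.72×10⁻¹¹ W → 10 log₁₀(P_tot / 10⁻³) = −72.4 dBm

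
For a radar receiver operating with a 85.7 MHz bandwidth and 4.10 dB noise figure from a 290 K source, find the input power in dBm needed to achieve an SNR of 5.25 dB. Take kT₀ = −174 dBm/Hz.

−85.3 dBm

Sensitivity = −174 + 10 log₁₀(B) + NF + SNR_min
= −174 + 79.33 + 4.10 + 5.25
= −85.32 dBm → −85.3 dBm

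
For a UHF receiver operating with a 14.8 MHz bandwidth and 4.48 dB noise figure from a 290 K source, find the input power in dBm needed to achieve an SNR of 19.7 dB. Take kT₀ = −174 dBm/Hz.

Sensitivity = −174 + 10 log₁₀(B) + NF + SNR_min
= −174 + 71.7 + 4.48 + 19.7
= −78.12 dBm → −78.1 dBm

−78.1 dBm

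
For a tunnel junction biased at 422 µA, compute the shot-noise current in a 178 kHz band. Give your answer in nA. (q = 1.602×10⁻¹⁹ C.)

4.91 nA

I_n = √(2qI·B)
2qI·B = 2 × 1.602×10⁻¹⁹ × 4.22×10⁻⁴ × 1.78×10⁵ = 2.41×10⁻¹⁷ A²
I_n = √(2.41×10⁻¹⁷) = 4.91×10⁻⁹ A = 4.91 nA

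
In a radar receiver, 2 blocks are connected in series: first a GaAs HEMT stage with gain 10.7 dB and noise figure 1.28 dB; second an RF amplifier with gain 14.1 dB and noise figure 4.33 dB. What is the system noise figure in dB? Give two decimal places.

Convert to linear (a loss of L dB is a gain of −L dB): F_i = 10^(NF_i/10), G_i = 10^(G_i,dB/10)
  Stage 1: F_1 = 10^(1.28/10) = 1.343, G_1 = 10^(10.7/10) = 11.75
  Stage 2: F_2 = 10^(4.33/10) = 2.710, G_2 = 10^(14.1/10) = 25.70
Friis cascade:
  F = 1.343 + (2.710 − 1)/11.75 = 1.488
NF = 10 log₁₀(1.488) = 1.73 dB

1.73 dB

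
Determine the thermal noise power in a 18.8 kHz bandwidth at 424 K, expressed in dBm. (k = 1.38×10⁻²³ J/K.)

P_n = kTB = 1.38×10⁻²³ × 424 × 1.88×10⁴ = 1.10×10⁻¹⁶ W
In dBm: 10 log₁₀(1.10×10⁻¹⁶ / 10⁻³) = −129.6 dBm

−129.6 dBm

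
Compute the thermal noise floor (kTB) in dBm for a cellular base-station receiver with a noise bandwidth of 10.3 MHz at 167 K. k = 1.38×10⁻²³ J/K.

−106.2 dBm

P_n = kTB = 1.38×10⁻²³ × 167 × 1.03×10⁷ = 2.37×10⁻¹⁴ W
In dBm: 10 log₁₀(2.37×10⁻¹⁴ / 10⁻³) = −106.2 dBm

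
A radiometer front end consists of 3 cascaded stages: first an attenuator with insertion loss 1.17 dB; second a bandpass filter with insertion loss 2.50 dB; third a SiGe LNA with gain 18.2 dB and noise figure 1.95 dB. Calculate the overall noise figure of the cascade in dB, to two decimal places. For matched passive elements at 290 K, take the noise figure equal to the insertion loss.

Convert to linear (a loss of L dB is a gain of −L dB): F_i = 10^(NF_i/10), G_i = 10^(G_i,dB/10)
  Stage 1: F_1 = 10^(1.17/10) = 1.309, G_1 = 10^(−1.17/10) = 0.7638
  Stage 2: F_2 = 10^(2.50/10) = 1.778, G_2 = 10^(−2.50/10) = 0.5623
  Stage 3: F_3 = 10^(1.95/10) = 1.567, G_3 = 10^(18.2/10) = 66.07
Friis cascade:
  F = 1.309 + (1.778 − 1)/0.7638 + (1.567 − 1)/0.4295 = 3.648
NF = 10 log₁₀(3.648) = 5.62 dB

5.62 dB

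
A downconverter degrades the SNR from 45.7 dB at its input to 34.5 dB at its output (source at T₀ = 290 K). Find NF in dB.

11.2 dB

NF (dB) = SNR_in(dB) − SNR_out(dB) when the source is at T₀
NF = 45.7 − 34.5 = 11.2 dB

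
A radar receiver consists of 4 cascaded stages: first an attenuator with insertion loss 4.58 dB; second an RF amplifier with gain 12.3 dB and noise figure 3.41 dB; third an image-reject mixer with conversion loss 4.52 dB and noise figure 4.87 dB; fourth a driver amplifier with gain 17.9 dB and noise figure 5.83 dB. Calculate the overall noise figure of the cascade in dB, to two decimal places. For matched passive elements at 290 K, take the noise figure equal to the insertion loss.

Convert to linear (a loss of L dB is a gain of −L dB): F_i = 10^(NF_i/10), G_i = 10^(G_i,dB/10)
  Stage 1: F_1 = 10^(4.58/10) = 2.871, G_1 = 10^(−4.58/10) = 0.3483
  Stage 2: F_2 = 10^(3.41/10) = 2.193, G_2 = 10^(12.3/10) = 16.98
  Stage 3: F_3 = 10^(4.87/10) = 3.069, G_3 = 10^(−4.52/10) = 0.3532
  Stage 4: F_4 = 10^(5.83/10) = 3.828, G_4 = 10^(17.9/10) = 61.66
Friis cascade:
  F = 2.871 + (2.193 − 1)/0.3483 + (3.069 − 1)/5.916 + (3.828 − 1)/2.089 = 7.999
NF = 10 log₁₀(7.999) = 9.03 dB

9.03 dB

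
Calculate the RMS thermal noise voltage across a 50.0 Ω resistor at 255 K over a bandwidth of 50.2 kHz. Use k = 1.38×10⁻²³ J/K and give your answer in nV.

V_n = √(4kTRB)
4kTRB = 4 × 1.38×10⁻²³ × 255 × 5.00×10¹ × 5.02×10⁴ = 3.53×10⁻¹⁴ V²
V_n = √(3.53×10⁻¹⁴) = 1.88×10⁻⁷ V = 188 nV

188 nV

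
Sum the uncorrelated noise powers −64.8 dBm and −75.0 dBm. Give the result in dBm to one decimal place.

Convert to linear, add, convert back:
P₁ = 3.31×10⁻¹⁰ W, P₂ = 3.16×10⁻¹¹ W
P_tot = 3.63×10⁻¹⁰ W → 10 log₁₀(P_tot / 10⁻³) = −64.4 dBm

−64.4 dBm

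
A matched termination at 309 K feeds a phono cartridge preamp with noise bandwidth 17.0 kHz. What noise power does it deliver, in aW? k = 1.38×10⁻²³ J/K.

P_n = kTB = 1.38×10⁻²³ × 309 × 1.70×10⁴ = 7.25×10⁻¹⁷ W = 72.5 aW

72.5 aW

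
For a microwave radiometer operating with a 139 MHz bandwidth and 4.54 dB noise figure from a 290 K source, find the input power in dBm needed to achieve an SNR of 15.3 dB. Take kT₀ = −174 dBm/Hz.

−72.7 dBm

Sensitivity = −174 + 10 log₁₀(B) + NF + SNR_min
= −174 + 81.43 + 4.54 + 15.3
= −72.73 dBm → −72.7 dBm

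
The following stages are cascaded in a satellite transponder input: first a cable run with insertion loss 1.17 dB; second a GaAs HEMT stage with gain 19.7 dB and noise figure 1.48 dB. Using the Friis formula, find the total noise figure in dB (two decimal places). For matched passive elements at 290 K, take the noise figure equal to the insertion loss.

Convert to linear (a loss of L dB is a gain of −L dB): F_i = 10^(NF_i/10), G_i = 10^(G_i,dB/10)
  Stage 1: F_1 = 10^(1.17/10) = 1.309, G_1 = 10^(−1.17/10) = 0.7638
  Stage 2: F_2 = 10^(1.48/10) = 1.406, G_2 = 10^(19.7/10) = 93.33
Friis cascade:
  F = 1.309 + (1.406 − 1)/0.7638 = 1.841
NF = 10 log₁₀(1.841) = 2.65 dB

2.65 dB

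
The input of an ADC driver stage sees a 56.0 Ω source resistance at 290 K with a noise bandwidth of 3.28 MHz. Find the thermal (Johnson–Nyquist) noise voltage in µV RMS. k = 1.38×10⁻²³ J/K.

1.71 µV

V_n = √(4kTRB)
4kTRB = 4 × 1.38×10⁻²³ × 290 × 5.60×10¹ × 3.28×10⁶ = 2.94×10⁻¹² V²
V_n = √(2.94×10⁻¹²) = 1.71×10⁻⁶ V = 1.71 µV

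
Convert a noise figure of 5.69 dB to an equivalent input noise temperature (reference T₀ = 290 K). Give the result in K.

785 K

F = 10^(5.69/10) = 3.70681
T_e = (F − 1)·T₀ = (3.70681 − 1) × 290 = 785 K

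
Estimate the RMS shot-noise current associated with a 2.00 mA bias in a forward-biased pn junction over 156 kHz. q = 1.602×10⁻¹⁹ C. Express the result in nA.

I_n = √(2qI·B)
2qI·B = 2 × 1.602×10⁻¹⁹ × 2.00×10⁻³ × 1.56×10⁵ = 1.00×10⁻¹⁶ A²
I_n = √(1.00×10⁻¹⁶) = 1.00×10⁻⁸ A = 10.0 nA

10.0 nA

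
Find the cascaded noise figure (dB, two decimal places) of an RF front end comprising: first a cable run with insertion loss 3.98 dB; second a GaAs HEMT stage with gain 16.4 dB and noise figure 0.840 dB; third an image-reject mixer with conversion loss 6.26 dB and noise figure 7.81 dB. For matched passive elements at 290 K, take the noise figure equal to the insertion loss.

5.21 dB

Convert to linear (a loss of L dB is a gain of −L dB): F_i = 10^(NF_i/10), G_i = 10^(G_i,dB/10)
  Stage 1: F_1 = 10^(3.98/10) = 2.500, G_1 = 10^(−3.98/10) = 0.3999
  Stage 2: F_2 = 10^(0.840/10) = 1.213, G_2 = 10^(16.4/10) = 43.65
  Stage 3: F_3 = 10^(7.81/10) = 6.039, G_3 = 10^(−6.26/10) = 0.2366
Friis cascade:
  F = 2.500 + (1.213 − 1)/0.3999 + (6.039 − 1)/17.46 = 3.323
NF = 10 log₁₀(3.323) = 5.21 dB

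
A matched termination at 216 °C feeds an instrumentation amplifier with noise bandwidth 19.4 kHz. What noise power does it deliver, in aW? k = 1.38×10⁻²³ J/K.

131 aW

T = 216 °C + 273.15 = 489.15 K
P_n = kTB = 1.38×10⁻²³ × 489.15 × 1.94×10⁴ = 1.31×10⁻¹⁶ W = 131 aW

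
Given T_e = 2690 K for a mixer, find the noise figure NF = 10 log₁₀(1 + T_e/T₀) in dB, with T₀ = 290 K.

10.12 dB

F = 1 + T_e/T₀ = 1 + 2690/290 = 10.2759
NF = 10 log₁₀(10.2759) = 10.12 dB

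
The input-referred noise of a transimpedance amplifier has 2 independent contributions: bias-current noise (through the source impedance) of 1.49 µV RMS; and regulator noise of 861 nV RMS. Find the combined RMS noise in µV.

Uncorrelated sources add in power (mean-square): V_tot = √(ΣV_i²)
V_tot = √[(1.49×10⁻⁶)² + (8.61×10⁻⁷)²] = 1.72×10⁻⁶ V = 1.72 µV

1.72 µV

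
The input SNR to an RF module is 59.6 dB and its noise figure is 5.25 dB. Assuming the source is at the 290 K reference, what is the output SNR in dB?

54.35 dB

By definition F = SNR_in/SNR_out, so in dB: SNR_out = SNR_in − NF
SNR_out = 59.6 − 5.25 = 54.35 dB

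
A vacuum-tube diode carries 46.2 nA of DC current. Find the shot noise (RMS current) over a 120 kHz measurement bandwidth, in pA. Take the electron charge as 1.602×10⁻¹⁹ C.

42.1 pA

I_n = √(2qI·B)
2qI·B = 2 × 1.602×10⁻¹⁹ × 4.62×10⁻⁸ × 1.20×10⁵ = 1.78×10⁻²¹ A²
I_n = √(1.78×10⁻²¹) = 4.21×10⁻¹¹ A = 42.1 pA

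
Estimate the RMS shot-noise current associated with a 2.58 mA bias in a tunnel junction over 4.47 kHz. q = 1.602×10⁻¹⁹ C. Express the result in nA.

I_n = √(2qI·B)
2qI·B = 2 × 1.602×10⁻¹⁹ × 2.58×10⁻³ × 4.47×10³ = 3.70×10⁻¹⁸ A²
I_n = √(3.70×10⁻¹⁸) = 1.92×10⁻⁹ A = 1.92 nA

1.92 nA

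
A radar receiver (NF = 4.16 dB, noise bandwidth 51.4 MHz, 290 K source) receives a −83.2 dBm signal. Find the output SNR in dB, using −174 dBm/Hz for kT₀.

Noise floor: N = −174 + 10 log₁₀(B) + NF
10 log₁₀(5.14×10⁷) = 77.11 dB
N = −174 + 77.11 + 4.16 = −92.73 dBm
SNR = P_sig − N = −83.2 − (−92.73) = 9.53 dB → 9.5 dB

9.5 dB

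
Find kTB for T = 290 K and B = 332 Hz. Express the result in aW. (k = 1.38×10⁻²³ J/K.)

P_n = kTB = 1.38×10⁻²³ × 290 × 3.32×10² = 1.33×10⁻¹⁸ W = 1.33 aW

1.33 aW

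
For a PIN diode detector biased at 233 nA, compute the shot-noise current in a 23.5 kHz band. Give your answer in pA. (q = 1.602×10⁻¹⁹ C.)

41.9 pA

I_n = √(2qI·B)
2qI·B = 2 × 1.602×10⁻¹⁹ × 2.33×10⁻⁷ × 2.35×10⁴ = 1.75×10⁻²¹ A²
I_n = √(1.75×10⁻²¹) = 4.19×10⁻¹¹ A = 41.9 pA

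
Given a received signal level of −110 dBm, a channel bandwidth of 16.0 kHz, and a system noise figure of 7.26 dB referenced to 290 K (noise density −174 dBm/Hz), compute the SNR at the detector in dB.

14.7 dB

Noise floor: N = −174 + 10 log₁₀(B) + NF
10 log₁₀(1.60×10⁴) = 42.04 dB
N = −174 + 42.04 + 7.26 = −124.70 dBm
SNR = P_sig − N = −110 − (−124.70) = 14.70 dB → 14.7 dB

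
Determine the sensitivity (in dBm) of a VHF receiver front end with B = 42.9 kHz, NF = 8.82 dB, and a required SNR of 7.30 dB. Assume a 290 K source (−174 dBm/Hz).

Sensitivity = −174 + 10 log₁₀(B) + NF + SNR_min
= −174 + 46.32 + 8.82 + 7.30
= −111.56 dBm → −111.6 dBm

−111.6 dBm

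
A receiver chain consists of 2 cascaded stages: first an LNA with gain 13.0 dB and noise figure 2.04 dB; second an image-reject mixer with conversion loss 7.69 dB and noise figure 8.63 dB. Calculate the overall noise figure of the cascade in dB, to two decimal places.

Convert to linear (a loss of L dB is a gain of −L dB): F_i = 10^(NF_i/10), G_i = 10^(G_i,dB/10)
  Stage 1: F_1 = 10^(2.04/10) = 1.600, G_1 = 10^(13.0/10) = 19.95
  Stage 2: F_2 = 10^(8.63/10) = 7.295, G_2 = 10^(−7.69/10) = 0.1702
Friis cascade:
  F = 1.600 + (7.295 − 1)/19.95 = 1.915
NF = 10 log₁₀(1.915) = 2.82 dB

2.82 dB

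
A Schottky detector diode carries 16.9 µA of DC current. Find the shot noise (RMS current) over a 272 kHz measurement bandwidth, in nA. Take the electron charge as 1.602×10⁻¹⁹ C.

1.21 nA

I_n = √(2qI·B)
2qI·B = 2 × 1.602×10⁻¹⁹ × 1.69×10⁻⁵ × 2.72×10⁵ = 1.47×10⁻¹⁸ A²
I_n = √(1.47×10⁻¹⁸) = 1.21×10⁻⁹ A = 1.21 nA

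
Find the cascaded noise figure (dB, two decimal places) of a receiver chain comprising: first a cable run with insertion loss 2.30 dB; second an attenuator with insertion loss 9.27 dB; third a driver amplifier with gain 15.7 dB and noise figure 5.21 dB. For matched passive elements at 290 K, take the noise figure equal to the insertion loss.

Convert to linear (a loss of L dB is a gain of −L dB): F_i = 10^(NF_i/10), G_i = 10^(G_i,dB/10)
  Stage 1: F_1 = 10^(2.30/10) = 1.698, G_1 = 10^(−2.30/10) = 0.5888
  Stage 2: F_2 = 10^(9.27/10) = 8.453, G_2 = 10^(−9.27/10) = 0.1183
  Stage 3: F_3 = 10^(5.21/10) = 3.319, G_3 = 10^(15.7/10) = 37.15
Friis cascade:
  F = 1.698 + (8.453 − 1)/0.5888 + (3.319 − 1)/0.06966 = 47.64
NF = 10 log₁₀(47.64) = 16.78 dB

16.78 dB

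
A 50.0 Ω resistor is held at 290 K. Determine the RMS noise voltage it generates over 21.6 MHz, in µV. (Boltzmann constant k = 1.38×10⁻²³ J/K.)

V_n = √(4kTRB)
4kTRB = 4 × 1.38×10⁻²³ × 290 × 5.00×10¹ × 2.16×10⁷ = 1.73×10⁻¹¹ V²
V_n = √(1.73×10⁻¹¹) = 4.16×10⁻⁶ V = 4.16 µV

4.16 µV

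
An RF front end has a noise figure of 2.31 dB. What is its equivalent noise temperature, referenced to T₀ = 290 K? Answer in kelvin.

F = 10^(2.31/10) = 1.70216
T_e = (F − 1)·T₀ = (1.70216 − 1) × 290 = 204 K

204 K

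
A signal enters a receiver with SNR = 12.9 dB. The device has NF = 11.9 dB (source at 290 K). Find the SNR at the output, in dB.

By definition F = SNR_in/SNR_out, so in dB: SNR_out = SNR_in − NF
SNR_out = 12.9 − 11.9 = 1.0 dB

1.0 dB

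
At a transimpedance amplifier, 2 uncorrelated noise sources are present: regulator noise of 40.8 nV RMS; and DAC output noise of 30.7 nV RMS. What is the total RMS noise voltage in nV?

51.1 nV

Uncorrelated sources add in power (mean-square): V_tot = √(ΣV_i²)
V_tot = √[(4.08×10⁻⁸)² + (3.07×10⁻⁸)²] = 5.11×10⁻⁸ V = 51.1 nV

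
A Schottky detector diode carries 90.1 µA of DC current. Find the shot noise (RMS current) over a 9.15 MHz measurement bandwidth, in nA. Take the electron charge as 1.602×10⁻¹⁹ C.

16.3 nA

I_n = √(2qI·B)
2qI·B = 2 × 1.602×10⁻¹⁹ × 9.01×10⁻⁵ × 9.15×10⁶ = 2.64×10⁻¹⁶ A²
I_n = √(2.64×10⁻¹⁶) = 1.63×10⁻⁸ A = 16.3 nA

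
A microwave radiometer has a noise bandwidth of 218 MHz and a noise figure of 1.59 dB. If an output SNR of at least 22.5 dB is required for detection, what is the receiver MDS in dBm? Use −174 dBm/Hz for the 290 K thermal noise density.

Sensitivity = −174 + 10 log₁₀(B) + NF + SNR_min
= −174 + 83.38 + 1.59 + 22.5
= −66.53 dBm → −66.5 dBm

−66.5 dBm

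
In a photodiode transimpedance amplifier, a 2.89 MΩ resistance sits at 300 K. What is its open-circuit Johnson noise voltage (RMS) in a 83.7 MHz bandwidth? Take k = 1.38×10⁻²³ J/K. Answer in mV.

V_n = √(4kTRB)
4kTRB = 4 × 1.38×10⁻²³ × 300 × 2.89×10⁶ × 8.37×10⁷ = 4.01×10⁻⁶ V²
V_n = √(4.01×10⁻⁶) = 2.00×10⁻³ V = 2.00 mV

2.00 mV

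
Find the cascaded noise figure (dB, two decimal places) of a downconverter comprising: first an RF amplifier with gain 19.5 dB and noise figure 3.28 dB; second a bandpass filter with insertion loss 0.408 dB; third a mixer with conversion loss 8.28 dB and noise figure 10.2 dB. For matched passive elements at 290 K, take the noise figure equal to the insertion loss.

Convert to linear (a loss of L dB is a gain of −L dB): F_i = 10^(NF_i/10), G_i = 10^(G_i,dB/10)
  Stage 1: F_1 = 10^(3.28/10) = 2.128, G_1 = 10^(19.5/10) = 89.13
  Stage 2: F_2 = 10^(0.408/10) = 1.098, G_2 = 10^(−0.408/10) = 0.9103
  Stage 3: F_3 = 10^(10.2/10) = 10.47, G_3 = 10^(−8.28/10) = 0.1486
Friis cascade:
  F = 2.128 + (1.098 − 1)/89.13 + (10.47 − 1)/81.13 = 2.246
NF = 10 log₁₀(2.246) = 3.51 dB

3.51 dB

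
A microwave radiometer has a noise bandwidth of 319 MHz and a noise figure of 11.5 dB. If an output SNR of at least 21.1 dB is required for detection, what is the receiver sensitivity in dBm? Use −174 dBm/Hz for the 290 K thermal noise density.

−56.4 dBm

Sensitivity = −174 + 10 log₁₀(B) + NF + SNR_min
= −174 + 85.04 + 11.5 + 21.1
= −56.36 dBm → −56.4 dBm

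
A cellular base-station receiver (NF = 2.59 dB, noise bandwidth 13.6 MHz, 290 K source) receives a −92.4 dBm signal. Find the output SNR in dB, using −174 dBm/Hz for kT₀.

7.7 dB

Noise floor: N = −174 + 10 log₁₀(B) + NF
10 log₁₀(1.36×10⁷) = 71.34 dB
N = −174 + 71.34 + 2.59 = −100.07 dBm
SNR = P_sig − N = −92.4 − (−100.07) = 7.67 dB → 7.7 dB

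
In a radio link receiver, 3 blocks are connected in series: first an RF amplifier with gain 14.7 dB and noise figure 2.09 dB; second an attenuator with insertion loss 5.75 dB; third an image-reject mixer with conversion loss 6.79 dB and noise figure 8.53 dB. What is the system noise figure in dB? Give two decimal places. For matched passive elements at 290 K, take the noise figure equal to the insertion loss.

Convert to linear (a loss of L dB is a gain of −L dB): F_i = 10^(NF_i/10), G_i = 10^(G_i,dB/10)
  Stage 1: F_1 = 10^(2.09/10) = 1.618, G_1 = 10^(14.7/10) = 29.51
  Stage 2: F_2 = 10^(5.75/10) = 3.758, G_2 = 10^(−5.75/10) = 0.2661
  Stage 3: F_3 = 10^(8.53/10) = 7.129, G_3 = 10^(−6.79/10) = 0.2094
Friis cascade:
  F = 1.618 + (3.758 − 1)/29.51 + (7.129 − 1)/7.852 = 2.492
NF = 10 log₁₀(2.492) = 3.97 dB

3.97 dB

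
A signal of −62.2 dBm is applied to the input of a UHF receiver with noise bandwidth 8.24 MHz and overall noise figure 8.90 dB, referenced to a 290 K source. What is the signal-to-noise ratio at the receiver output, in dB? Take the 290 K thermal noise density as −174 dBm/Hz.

33.7 dB

Noise floor: N = −174 + 10 log₁₀(B) + NF
10 log₁₀(8.24×10⁶) = 69.16 dB
N = −174 + 69.16 + 8.90 = −95.94 dBm
SNR = P_sig − N = −62.2 − (−95.94) = 33.74 dB → 33.7 dB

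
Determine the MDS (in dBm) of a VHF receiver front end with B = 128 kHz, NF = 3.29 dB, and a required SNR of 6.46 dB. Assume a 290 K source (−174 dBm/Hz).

Sensitivity = −174 + 10 log₁₀(B) + NF + SNR_min
= −174 + 51.07 + 3.29 + 6.46
= −113.18 dBm → −113.2 dBm

−113.2 dBm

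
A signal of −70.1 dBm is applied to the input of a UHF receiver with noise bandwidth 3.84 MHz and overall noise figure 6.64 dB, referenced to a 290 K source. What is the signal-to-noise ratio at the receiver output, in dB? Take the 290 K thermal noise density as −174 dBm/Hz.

Noise floor: N = −174 + 10 log₁₀(B) + NF
10 log₁₀(3.84×10⁶) = 65.84 dB
N = −174 + 65.84 + 6.64 = −101.52 dBm
SNR = P_sig − N = −70.1 − (−101.52) = 31.42 dB → 31.4 dB

31.4 dB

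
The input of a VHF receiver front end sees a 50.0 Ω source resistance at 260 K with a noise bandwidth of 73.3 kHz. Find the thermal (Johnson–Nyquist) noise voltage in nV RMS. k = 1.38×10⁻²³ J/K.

V_n = √(4kTRB)
4kTRB = 4 × 1.38×10⁻²³ × 260 × 5.00×10¹ × 7.33×10⁴ = 5.26×10⁻¹⁴ V²
V_n = √(5.26×10⁻¹⁴) = 2.29×10⁻⁷ V = 229 nV

229 nV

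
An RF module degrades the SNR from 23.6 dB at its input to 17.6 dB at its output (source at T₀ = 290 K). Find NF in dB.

6.0 dB

NF (dB) = SNR_in(dB) − SNR_out(dB) when the source is at T₀
NF = 23.6 − 17.6 = 6.0 dB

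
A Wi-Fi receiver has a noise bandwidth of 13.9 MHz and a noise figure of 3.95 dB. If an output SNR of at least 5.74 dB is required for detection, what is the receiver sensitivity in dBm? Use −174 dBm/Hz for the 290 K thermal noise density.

Sensitivity = −174 + 10 log₁₀(B) + NF + SNR_min
= −174 + 71.43 + 3.95 + 5.74
= −92.88 dBm → −92.9 dBm

−92.9 dBm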